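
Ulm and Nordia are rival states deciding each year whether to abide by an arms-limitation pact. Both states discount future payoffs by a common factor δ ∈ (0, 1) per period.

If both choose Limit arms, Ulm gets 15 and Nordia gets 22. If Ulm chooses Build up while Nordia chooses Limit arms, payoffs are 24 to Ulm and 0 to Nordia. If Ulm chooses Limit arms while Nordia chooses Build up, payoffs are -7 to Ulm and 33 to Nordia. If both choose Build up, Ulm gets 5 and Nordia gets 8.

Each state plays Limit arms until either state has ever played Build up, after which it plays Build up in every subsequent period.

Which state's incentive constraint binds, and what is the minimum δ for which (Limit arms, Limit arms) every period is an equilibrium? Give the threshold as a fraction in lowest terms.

Ulm; δ ≥ 9/19

For Ulm: deviation gain 24−15 = 9, per-period punishment loss 15−5 = 10. IC gives δ ≥ 9/19.
For Nordia: gain 11, loss 14 per period, so δ ≥ 11/25.
The tighter constraint is Ulm's, so cooperation needs δ ≥ 9/19.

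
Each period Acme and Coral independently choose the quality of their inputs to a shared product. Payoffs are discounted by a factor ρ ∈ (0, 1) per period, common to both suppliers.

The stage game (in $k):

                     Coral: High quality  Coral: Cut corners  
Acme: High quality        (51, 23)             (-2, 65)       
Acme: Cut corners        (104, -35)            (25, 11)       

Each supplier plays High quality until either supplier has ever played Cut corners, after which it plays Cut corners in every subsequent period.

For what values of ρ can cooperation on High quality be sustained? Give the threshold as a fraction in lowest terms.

Acme's threshold: (104−51)/(104−25) = 53/79.
Coral's threshold: (65−23)/(65−11) = 7/9.
53/79 < 7/9, so Coral binds and ρ* = 7/9.

7/9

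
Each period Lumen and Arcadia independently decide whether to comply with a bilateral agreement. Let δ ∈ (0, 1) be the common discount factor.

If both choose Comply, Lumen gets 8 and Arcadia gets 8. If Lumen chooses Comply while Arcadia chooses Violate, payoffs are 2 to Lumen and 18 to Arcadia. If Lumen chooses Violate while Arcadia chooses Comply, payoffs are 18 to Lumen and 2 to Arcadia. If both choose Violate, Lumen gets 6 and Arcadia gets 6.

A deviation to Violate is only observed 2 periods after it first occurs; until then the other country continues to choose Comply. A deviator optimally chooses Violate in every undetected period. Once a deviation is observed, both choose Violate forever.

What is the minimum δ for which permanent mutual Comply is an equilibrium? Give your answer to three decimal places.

0.913

A deviator earns 18 for 2 periods, then 6 forever; cooperating earns 8 forever. Multiplying the IC by (1−δ):
8 ≥ 18(1−δ^2) + 6δ^2, so 12·δ^2 ≥ 10 and δ^2 ≥ 5/6.
δ ≥ (5/6)^(1/2) ≈ 0.913.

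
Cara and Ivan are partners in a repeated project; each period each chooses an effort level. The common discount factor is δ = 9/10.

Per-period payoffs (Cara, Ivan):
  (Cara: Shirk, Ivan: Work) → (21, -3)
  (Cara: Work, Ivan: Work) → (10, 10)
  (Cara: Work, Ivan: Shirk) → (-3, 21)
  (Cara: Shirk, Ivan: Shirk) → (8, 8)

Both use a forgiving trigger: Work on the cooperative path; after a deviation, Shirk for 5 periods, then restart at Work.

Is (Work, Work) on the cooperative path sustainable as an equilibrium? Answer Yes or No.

No

Comparing payoff streams over the 6 periods until play realigns: cooperate → 10(1+δ+…+δ^5); deviate → 21 + 8(δ+…+δ^5).
Cooperation is sustained iff (10−8)(δ+…+δ^5) ≥ 21−10.
δ+…+δ^5 = 9/10·(1−(9/10)^5)/(1−9/10) = 3.6856, and (21−10)/(10−8) = 5.5000.
3.6856 < 5.5000, so cooperation is not sustainable.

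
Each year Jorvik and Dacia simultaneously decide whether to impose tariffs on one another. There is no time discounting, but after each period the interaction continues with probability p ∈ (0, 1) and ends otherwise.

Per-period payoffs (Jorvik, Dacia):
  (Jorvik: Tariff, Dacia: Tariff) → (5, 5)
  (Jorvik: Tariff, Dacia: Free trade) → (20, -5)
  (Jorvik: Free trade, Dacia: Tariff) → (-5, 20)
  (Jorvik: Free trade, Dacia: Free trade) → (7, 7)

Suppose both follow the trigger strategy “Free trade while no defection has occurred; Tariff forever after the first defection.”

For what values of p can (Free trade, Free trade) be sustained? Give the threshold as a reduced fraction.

13/15

Expected cooperation value is 7 + p·7 + p²·7 + … = 7/(1−p); deviation gives 20 + p·5/(1−p).
7 ≥ 20(1−p) + 5p ⇒ 15p ≥ 13 ⇒ p ≥ 13/15.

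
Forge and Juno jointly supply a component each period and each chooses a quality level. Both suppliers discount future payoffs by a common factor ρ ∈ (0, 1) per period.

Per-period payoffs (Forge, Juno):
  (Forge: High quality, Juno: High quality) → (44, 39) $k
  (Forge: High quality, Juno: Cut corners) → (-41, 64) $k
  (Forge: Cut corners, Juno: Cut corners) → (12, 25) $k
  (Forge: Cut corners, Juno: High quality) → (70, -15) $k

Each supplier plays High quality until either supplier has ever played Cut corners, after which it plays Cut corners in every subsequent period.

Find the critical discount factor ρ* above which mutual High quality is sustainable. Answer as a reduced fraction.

Forge's threshold: (70−44)/(70−12) = 13/29.
Juno's threshold: (64−39)/(64−25) = 25/39.
13/29 < 25/39, so Juno binds and ρ* = 25/39.

25/39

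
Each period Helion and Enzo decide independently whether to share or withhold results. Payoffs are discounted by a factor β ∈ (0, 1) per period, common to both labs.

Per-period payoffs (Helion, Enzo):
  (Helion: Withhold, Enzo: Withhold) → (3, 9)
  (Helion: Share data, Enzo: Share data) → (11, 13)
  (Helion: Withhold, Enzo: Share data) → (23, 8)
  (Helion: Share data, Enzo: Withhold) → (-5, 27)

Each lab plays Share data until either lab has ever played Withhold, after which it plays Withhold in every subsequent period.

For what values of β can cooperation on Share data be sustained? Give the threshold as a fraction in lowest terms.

Helion's threshold: (23−11)/(23−3) = 3/5.
Enzo's threshold: (27−13)/(27−9) = 7/9.
3/5 < 7/9, so Enzo binds and β* = 7/9.

7/9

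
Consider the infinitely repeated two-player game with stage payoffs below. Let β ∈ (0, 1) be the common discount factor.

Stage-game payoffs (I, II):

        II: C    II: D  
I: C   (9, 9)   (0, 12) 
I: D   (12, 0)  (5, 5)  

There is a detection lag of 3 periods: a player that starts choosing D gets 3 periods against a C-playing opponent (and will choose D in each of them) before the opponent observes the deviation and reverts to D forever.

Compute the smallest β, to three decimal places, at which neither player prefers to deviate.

0.754

Deviating for the 3 undetected periods gains 12−9 = 3 per period over cooperation, then loses 9−5 = 4 per period forever once punishment starts.
Gain: 3(1 + β + … + β^2); loss: 4·β^3/(1−β).
No profitable deviation ⇔ 3(1−β^3) ≤ 4·β^3, i.e. β^3 ≥ 3/(3+4) = 3/7.
Hence β ≥ (3/7)^(1/3) ≈ 0.754.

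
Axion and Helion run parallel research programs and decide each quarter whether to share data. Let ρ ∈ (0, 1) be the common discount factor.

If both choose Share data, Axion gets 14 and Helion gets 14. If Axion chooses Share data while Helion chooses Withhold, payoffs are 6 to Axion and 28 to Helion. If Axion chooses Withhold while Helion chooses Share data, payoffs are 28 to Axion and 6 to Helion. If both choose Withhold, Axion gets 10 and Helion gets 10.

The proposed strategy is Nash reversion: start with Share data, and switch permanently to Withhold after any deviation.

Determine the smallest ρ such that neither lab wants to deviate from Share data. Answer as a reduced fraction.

7/9

One-period gain from deviating is 28 − 14 = 14. The loss is 14 − 10 = 4 in every subsequent period, with present value 4·ρ/(1−ρ).
Deviation is unprofitable when 4·ρ/(1−ρ) ≥ 14, i.e. ρ/(1−ρ) ≥ 7/2.
Equivalently ρ ≥ 14/(14+4) = 7/9.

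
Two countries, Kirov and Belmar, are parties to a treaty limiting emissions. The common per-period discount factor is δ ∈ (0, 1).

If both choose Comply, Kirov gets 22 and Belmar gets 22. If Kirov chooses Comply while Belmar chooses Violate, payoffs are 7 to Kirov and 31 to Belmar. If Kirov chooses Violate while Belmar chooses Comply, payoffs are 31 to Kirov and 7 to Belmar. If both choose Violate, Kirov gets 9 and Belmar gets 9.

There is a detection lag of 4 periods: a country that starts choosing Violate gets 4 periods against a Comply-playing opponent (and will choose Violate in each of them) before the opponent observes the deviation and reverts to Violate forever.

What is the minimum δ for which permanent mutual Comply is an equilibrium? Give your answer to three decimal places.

0.800

A deviator earns 31 for 4 periods, then 9 forever; cooperating earns 22 forever. Multiplying the IC by (1−δ):
22 ≥ 31(1−δ^4) + 9δ^4, so 22·δ^4 ≥ 9 and δ^4 ≥ 9/22.
δ ≥ (9/22)^(1/4) ≈ 0.800.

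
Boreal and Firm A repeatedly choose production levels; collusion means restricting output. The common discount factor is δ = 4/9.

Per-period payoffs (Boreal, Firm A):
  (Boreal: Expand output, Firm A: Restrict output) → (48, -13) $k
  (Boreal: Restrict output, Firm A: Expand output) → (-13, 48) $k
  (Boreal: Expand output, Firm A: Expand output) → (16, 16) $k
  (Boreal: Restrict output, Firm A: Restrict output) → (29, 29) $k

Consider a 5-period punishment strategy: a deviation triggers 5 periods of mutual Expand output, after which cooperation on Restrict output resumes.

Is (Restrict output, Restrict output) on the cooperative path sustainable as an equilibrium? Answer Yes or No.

IC: δ+…+δ^5 ≥ (48−29)/(29−16) = 19/13.
At δ = 4/9: partial sum = 0.7861 < 1.4615. Cooperation not sustainable.

No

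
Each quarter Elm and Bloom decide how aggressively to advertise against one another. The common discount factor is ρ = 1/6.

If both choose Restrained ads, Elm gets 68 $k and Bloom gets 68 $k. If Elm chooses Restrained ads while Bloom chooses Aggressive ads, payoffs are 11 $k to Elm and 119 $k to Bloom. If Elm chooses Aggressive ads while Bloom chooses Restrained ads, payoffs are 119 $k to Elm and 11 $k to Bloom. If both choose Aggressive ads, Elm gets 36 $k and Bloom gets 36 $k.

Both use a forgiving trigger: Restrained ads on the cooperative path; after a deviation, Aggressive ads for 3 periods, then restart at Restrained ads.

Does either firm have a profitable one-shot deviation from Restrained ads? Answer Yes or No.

IC: ρ+…+ρ^3 ≥ (119−68)/(68−36) = 51/32.
At ρ = 1/6: partial sum = 0.1991 < 1.5938. Cooperation not sustainable.

Yes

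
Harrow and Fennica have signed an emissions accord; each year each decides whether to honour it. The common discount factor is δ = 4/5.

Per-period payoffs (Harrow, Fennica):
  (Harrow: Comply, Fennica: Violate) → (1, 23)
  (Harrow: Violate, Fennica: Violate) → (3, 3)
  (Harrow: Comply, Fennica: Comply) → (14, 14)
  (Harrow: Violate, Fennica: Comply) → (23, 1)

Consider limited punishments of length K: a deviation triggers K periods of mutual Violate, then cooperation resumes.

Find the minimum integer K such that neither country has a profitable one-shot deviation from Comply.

2

IC: δ(1−δ^K)/(1−δ) ≥ (23−14)/(14−3) = 9/11.
With δ = 4/5: need 1 − δ^K ≥ 9/11·(1−4/5)/(4/5), i.e. δ^K ≤ 0.7955.
Since (4/5)^1 = 0.8000 and (4/5)^2 = 0.6400, the smallest such K is 2.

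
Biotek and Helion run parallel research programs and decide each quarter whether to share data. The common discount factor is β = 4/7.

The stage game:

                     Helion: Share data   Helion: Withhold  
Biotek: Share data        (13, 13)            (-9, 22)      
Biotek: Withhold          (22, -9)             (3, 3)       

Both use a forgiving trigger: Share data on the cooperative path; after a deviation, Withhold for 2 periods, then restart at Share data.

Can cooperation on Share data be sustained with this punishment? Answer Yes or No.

No

A one-shot deviation gives 22 now, then 3 for 2 periods, then back to 13.
Gain from deviating: (22−13) today; loss: (13−3) in each of the next 2 periods.
No-deviation condition: (13−3)(β+…+β^2) ≥ 22−13, i.e. β+…+β^2 ≥ 9/10.
At β = 4/7: β+…+β^2 = 0.8980 < 0.9000.
So cooperation is not sustainable.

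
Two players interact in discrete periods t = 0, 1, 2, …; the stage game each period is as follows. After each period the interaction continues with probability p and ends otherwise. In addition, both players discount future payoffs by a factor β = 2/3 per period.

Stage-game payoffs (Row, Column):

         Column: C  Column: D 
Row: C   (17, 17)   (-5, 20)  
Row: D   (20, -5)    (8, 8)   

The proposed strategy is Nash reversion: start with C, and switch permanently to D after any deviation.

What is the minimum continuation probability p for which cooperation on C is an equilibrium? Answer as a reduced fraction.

3/8

With continuation probability p and discount β, the effective per-period discount factor is βp.
Grim-trigger IC: βp ≥ (20−17)/(20−8) = 1/4.
So p ≥ (1/4)/(2/3) = 3/8.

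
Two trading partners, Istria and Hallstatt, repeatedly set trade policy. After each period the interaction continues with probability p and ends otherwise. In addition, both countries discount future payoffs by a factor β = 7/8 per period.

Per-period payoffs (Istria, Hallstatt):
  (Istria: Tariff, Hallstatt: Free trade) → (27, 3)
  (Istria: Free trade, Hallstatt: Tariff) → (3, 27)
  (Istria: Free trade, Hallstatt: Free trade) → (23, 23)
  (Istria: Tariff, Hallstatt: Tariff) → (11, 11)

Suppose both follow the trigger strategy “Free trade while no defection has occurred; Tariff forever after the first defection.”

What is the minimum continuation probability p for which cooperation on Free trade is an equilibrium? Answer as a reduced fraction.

With continuation probability p and discount β, the effective per-period discount factor is βp.
Grim-trigger IC: βp ≥ (27−23)/(27−11) = 1/4.
So p ≥ (1/4)/(7/8) = 2/7.

2/7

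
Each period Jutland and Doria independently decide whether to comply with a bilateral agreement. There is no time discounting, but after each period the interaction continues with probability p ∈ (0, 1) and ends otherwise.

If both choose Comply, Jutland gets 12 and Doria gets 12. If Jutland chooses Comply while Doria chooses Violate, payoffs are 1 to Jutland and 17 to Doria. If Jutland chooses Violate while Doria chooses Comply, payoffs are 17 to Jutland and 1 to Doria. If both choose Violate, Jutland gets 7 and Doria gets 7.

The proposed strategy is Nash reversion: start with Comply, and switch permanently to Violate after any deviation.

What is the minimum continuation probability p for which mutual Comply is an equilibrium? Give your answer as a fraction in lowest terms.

Expected cooperation value is 12 + p·12 + p²·12 + … = 12/(1−p); deviation gives 17 + p·7/(1−p).
12 ≥ 17(1−p) + 7p ⇒ 10p ≥ 5 ⇒ p ≥ 5/10 = 1/2.

1/2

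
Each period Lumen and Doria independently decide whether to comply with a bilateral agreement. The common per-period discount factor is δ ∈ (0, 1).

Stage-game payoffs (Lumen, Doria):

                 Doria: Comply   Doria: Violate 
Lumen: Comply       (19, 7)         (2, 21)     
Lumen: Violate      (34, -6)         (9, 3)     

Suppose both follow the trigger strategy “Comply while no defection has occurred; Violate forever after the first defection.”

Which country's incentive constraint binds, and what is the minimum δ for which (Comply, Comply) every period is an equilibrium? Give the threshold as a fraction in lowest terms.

Doria; δ ≥ 7/9

Lumen's threshold: (34−19)/(34−9) = 3/5.
Doria's threshold: (21−7)/(21−3) = 7/9.
3/5 < 7/9, so Doria binds and δ* = 7/9.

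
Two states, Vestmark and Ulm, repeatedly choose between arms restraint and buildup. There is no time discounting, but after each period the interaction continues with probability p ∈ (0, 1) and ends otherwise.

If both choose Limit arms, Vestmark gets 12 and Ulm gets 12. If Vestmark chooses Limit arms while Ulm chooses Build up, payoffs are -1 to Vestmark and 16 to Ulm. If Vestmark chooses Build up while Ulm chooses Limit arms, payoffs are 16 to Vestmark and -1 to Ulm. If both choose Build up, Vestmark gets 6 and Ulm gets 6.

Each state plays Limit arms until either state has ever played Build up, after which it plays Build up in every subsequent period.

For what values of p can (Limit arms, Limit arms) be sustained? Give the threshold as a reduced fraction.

2/5

With no time discounting, the continuation probability p plays the role of the discount factor.
Grim-trigger IC: 12/(1−p) ≥ 16 + 6p/(1−p) ⇒ p ≥ (16−12)/(16−6) = 2/5.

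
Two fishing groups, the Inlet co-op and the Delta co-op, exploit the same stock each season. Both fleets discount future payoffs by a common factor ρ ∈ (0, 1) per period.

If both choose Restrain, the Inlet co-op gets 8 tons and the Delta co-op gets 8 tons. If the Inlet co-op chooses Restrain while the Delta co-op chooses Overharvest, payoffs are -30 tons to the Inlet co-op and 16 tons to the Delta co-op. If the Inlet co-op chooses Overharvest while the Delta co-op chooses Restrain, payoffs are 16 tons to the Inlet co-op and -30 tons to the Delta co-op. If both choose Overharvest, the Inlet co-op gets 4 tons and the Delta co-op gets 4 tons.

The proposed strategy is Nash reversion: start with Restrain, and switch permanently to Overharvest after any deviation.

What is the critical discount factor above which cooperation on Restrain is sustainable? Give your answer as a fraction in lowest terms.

2/3

Cooperation forever yields 8 each period: 8/(1−ρ).
Deviating yields 16 once, then 4 forever: 16 + 4ρ/(1−ρ).
No profitable deviation requires 8/(1−ρ) ≥ 16 + 4ρ/(1−ρ).
Multiplying by (1−ρ): 8 ≥ 16(1−ρ) + 4ρ = 16 − 12ρ.
So 12ρ ≥ 8, i.e. ρ ≥ 8/12 = 2/3.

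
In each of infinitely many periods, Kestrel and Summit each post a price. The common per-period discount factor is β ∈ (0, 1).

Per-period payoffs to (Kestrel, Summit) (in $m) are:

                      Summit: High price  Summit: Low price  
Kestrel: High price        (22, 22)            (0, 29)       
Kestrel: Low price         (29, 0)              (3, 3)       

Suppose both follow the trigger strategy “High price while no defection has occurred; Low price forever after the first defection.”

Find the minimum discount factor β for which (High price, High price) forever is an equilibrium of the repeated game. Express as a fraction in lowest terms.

7/26

Cooperation forever yields 22 each period: 22/(1−β).
Deviating yields 29 once, then 3 forever: 29 + 3β/(1−β).
No profitable deviation requires 22/(1−β) ≥ 29 + 3β/(1−β).
Multiplying by (1−β): 22 ≥ 29(1−β) + 3β = 29 − 26β.
So 26β ≥ 7, i.e. β ≥ 7/26.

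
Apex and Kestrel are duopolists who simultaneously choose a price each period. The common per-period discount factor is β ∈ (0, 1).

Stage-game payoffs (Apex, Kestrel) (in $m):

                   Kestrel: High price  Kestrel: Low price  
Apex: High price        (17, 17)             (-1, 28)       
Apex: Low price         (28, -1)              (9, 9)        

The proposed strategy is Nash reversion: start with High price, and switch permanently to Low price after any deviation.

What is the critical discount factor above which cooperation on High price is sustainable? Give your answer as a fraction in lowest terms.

Cooperation forever yields 17 each period: 17/(1−β).
Deviating yields 28 once, then 9 forever: 28 + 9β/(1−β).
No profitable deviation requires 17/(1−β) ≥ 28 + 9β/(1−β).
Multiplying by (1−β): 17 ≥ 28(1−β) + 9β = 28 − 19β.
So 19β ≥ 11, i.e. β ≥ 11/19.

11/19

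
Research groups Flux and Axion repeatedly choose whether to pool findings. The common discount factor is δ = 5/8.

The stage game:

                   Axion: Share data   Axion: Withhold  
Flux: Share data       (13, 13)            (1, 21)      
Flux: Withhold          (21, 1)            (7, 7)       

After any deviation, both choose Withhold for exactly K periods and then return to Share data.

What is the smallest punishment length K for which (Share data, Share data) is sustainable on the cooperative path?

4

Need Σ_{k=1}^{K} δ^k ≥ (21−13)/(13−7) = 1.3333 at δ = 5/8.
At K = 3 the sum is 1.2598 < 1.3333; at K = 4 it is 1.4124 ≥ 1.3333.
So the minimum punishment length is K = 4.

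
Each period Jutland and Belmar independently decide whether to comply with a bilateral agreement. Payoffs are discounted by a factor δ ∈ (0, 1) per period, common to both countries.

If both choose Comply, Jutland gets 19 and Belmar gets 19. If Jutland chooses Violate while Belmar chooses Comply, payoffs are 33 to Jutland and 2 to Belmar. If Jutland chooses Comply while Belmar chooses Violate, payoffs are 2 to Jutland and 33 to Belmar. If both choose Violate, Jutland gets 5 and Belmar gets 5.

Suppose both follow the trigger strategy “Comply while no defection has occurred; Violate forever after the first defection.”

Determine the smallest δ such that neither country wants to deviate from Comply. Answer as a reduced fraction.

1/2

Cooperation forever yields 19 each period: 19/(1−δ).
Deviating yields 33 once, then 5 forever: 33 + 5δ/(1−δ).
No profitable deviation requires 19/(1−δ) ≥ 33 + 5δ/(1−δ).
Multiplying by (1−δ): 19 ≥ 33(1−δ) + 5δ = 33 − 28δ.
So 28δ ≥ 14, i.e. δ ≥ 14/28 = 1/2.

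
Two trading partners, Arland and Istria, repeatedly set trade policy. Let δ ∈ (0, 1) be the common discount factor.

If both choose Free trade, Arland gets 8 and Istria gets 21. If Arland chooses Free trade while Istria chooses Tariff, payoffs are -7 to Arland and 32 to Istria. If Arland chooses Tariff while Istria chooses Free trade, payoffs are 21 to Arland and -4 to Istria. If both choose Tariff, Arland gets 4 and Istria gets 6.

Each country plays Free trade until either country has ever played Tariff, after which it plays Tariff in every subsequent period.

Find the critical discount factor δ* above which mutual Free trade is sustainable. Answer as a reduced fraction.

Arland's threshold: (21−8)/(21−4) = 13/17.
Istria's threshold: (32−21)/(32−6) = 11/26.
13/17 > 11/26, so Arland binds and δ* = 13/17.

13/17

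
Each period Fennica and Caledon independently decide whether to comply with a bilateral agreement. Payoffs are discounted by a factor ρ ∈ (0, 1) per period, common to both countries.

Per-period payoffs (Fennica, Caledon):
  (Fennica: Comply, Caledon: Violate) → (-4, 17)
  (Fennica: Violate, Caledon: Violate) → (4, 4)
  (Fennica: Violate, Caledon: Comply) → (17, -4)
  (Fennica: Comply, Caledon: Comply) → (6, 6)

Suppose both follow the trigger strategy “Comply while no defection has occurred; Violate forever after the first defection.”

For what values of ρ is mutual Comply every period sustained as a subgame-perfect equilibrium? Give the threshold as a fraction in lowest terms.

6/(1−ρ) ≥ 17 + 4ρ/(1−ρ)
6 ≥ 17 − 13ρ
ρ ≥ 11/13.

11/13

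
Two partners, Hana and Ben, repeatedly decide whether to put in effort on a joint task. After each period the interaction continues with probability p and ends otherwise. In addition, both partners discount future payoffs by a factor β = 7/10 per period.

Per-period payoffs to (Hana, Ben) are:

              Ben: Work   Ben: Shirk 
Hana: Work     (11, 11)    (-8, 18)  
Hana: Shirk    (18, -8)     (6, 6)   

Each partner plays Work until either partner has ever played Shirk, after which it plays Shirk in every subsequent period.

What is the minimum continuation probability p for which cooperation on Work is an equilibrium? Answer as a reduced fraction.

With continuation probability p and discount β, the effective per-period discount factor is βp.
Grim-trigger IC: βp ≥ (18−11)/(18−6) = 7/12.
So p ≥ (7/12)/(7/10) = 5/6.

5/6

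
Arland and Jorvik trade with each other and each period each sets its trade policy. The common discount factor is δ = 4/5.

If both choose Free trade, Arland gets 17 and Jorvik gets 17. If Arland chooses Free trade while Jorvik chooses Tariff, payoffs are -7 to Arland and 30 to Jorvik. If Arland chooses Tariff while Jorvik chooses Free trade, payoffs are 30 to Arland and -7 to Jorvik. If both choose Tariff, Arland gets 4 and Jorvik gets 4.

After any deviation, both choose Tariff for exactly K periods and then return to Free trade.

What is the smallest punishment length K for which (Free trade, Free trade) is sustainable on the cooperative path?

IC: δ(1−δ^K)/(1−δ) ≥ (30−17)/(17−4) = 1.
With δ = 4/5: need 1 − δ^K ≥ 1·(1−4/5)/(4/5), i.e. δ^K ≤ 0.7500.
Since (4/5)^1 = 0.8000 and (4/5)^2 = 0.6400, the smallest such K is 2.

2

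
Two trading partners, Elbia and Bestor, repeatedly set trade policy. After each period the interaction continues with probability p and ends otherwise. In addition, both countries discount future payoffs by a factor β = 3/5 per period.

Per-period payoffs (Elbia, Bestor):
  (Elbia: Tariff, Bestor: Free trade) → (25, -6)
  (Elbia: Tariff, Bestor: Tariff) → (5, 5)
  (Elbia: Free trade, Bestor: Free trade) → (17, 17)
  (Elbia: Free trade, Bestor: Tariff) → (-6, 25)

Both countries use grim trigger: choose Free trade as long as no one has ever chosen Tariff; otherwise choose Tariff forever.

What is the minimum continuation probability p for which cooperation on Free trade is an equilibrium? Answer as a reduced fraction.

2/3

Expected continuation weight on next period's payoff is β·p = 3/5·p, which plays the role of the discount factor.
Cooperation requires 3/5·p ≥ (25−17)/(25−5) = 2/5, hence p ≥ 2/3.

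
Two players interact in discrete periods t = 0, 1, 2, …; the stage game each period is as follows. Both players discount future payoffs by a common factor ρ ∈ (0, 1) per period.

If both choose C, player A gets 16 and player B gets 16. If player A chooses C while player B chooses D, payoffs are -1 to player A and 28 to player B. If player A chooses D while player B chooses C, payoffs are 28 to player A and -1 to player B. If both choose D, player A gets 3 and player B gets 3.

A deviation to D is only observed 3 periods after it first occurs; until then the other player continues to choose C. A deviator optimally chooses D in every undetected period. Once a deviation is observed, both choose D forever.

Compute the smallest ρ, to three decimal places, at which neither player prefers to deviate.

Deviating for the 3 undetected periods gains 28−16 = 12 per period over cooperation, then loses 16−3 = 13 per period forever once punishment starts.
Gain: 12(1 + ρ + … + ρ^2); loss: 13·ρ^3/(1−ρ).
No profitable deviation ⇔ 12(1−ρ^3) ≤ 13·ρ^3, i.e. ρ^3 ≥ 12/(12+13) = 12/25.
Hence ρ ≥ (12/25)^(1/3) ≈ 0.783.

0.783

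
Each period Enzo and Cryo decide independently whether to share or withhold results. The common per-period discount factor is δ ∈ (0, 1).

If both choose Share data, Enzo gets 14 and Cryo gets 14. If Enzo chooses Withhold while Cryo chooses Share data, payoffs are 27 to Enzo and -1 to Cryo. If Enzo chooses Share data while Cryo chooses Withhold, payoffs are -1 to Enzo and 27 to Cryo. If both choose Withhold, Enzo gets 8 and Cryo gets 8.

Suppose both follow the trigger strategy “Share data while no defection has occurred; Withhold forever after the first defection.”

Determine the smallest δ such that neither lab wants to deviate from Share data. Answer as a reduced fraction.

13/19

14/(1−δ) ≥ 27 + 8δ/(1−δ)
14 ≥ 27 − 19δ
δ ≥ 13/19.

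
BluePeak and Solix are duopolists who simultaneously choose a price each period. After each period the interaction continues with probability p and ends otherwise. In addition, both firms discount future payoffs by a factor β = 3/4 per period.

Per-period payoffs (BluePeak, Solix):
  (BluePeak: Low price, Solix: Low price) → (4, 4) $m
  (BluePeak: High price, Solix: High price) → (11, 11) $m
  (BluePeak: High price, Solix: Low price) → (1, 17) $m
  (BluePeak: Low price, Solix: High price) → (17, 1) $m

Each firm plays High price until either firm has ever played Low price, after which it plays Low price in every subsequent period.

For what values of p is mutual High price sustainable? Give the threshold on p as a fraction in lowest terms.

8/13

With continuation probability p and discount β, the effective per-period discount factor is βp.
Grim-trigger IC: βp ≥ (17−11)/(17−4) = 6/13.
So p ≥ (6/13)/(3/4) = 8/13.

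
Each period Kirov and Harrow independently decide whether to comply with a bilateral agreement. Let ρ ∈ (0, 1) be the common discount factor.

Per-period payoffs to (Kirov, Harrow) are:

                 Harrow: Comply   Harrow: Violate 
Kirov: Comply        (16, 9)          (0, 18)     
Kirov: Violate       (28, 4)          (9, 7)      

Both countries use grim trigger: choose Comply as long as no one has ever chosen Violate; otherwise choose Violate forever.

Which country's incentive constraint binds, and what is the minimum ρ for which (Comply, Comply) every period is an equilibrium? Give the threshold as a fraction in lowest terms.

Kirov: cooperation gives 16 each period; deviation gives 28 once then 9 forever.
  16/(1−ρ) ≥ 28 + 9ρ/(1−ρ) ⇒ ρ ≥ 12/19.
Harrow: cooperation gives 9 each period; deviation gives 18 once then 7 forever.
  ρ ≥ 9/11.
Both must hold, so the binding constraint is Harrow's: ρ ≥ 9/11.

Harrow; ρ ≥ 9/11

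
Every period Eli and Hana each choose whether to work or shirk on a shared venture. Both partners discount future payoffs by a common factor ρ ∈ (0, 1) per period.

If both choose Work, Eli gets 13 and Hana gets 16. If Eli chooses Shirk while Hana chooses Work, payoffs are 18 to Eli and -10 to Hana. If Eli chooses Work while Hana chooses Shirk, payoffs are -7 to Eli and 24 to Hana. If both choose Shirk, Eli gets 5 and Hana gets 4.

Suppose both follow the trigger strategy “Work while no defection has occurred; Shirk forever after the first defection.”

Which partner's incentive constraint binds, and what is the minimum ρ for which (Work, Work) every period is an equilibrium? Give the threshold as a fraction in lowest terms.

Hana; ρ ≥ 2/5

For Eli: deviation gain 18−13 = 5, per-period punishment loss 13−5 = 8. IC gives ρ ≥ 5/13.
For Hana: gain 8, loss 12 per period, so ρ ≥ 8/20 = 2/5.
The tighter constraint is Hana's, so cooperation needs ρ ≥ 2/5.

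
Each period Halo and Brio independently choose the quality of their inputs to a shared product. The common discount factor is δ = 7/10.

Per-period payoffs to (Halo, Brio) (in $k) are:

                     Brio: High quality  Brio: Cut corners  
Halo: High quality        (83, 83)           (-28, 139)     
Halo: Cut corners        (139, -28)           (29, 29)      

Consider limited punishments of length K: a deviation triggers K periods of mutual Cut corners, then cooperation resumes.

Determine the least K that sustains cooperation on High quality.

2

Need Σ_{k=1}^{K} δ^k ≥ (139−83)/(83−29) = 1.0370 at δ = 7/10.
At K = 1 the sum is 0.7000 < 1.0370; at K = 2 it is 1.1900 ≥ 1.0370.
So the minimum punishment length is K = 2.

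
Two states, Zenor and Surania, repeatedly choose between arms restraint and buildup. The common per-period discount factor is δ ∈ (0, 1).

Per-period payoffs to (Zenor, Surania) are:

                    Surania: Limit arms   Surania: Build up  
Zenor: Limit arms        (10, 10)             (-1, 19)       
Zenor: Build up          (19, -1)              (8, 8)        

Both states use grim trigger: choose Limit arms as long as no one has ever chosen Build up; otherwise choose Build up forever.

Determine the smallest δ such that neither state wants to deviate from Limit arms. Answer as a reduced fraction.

10/(1−δ) ≥ 19 + 8δ/(1−δ)
10 ≥ 19 − 11δ
δ ≥ 9/11.

9/11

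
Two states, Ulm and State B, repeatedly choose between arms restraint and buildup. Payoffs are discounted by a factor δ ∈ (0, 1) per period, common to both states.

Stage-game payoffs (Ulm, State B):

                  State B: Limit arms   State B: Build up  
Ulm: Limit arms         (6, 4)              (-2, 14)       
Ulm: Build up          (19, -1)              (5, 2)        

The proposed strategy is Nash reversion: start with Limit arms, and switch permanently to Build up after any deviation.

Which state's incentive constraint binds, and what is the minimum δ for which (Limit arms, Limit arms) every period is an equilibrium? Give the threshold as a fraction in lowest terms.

Ulm: cooperation gives 6 each period; deviation gives 19 once then 5 forever.
  6/(1−δ) ≥ 19 + 5δ/(1−δ) ⇒ δ ≥ 13/14.
State B: cooperation gives 4 each period; deviation gives 14 once then 2 forever.
  δ ≥ 10/12 = 5/6.
Both must hold, so the binding constraint is Ulm's: δ ≥ 13/14.

Ulm; δ ≥ 13/14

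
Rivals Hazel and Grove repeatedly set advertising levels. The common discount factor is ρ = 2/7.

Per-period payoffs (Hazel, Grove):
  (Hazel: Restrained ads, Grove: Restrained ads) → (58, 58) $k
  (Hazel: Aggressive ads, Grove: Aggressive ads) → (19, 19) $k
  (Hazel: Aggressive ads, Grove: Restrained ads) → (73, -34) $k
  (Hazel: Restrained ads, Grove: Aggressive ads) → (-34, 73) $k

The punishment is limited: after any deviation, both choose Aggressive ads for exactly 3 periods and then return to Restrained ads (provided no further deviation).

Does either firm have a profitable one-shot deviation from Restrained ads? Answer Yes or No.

Comparing payoff streams over the 4 periods until play realigns: cooperate → 58(1+ρ+…+ρ^3); deviate → 73 + 19(ρ+…+ρ^3).
Cooperation is sustained iff (58−19)(ρ+…+ρ^3) ≥ 73−58.
ρ+…+ρ^3 = 2/7·(1−(2/7)^3)/(1−2/7) = 0.3907, and (73−58)/(58−19) = 0.3846.
0.3907 ≥ 0.3846, so cooperation is sustainable.

No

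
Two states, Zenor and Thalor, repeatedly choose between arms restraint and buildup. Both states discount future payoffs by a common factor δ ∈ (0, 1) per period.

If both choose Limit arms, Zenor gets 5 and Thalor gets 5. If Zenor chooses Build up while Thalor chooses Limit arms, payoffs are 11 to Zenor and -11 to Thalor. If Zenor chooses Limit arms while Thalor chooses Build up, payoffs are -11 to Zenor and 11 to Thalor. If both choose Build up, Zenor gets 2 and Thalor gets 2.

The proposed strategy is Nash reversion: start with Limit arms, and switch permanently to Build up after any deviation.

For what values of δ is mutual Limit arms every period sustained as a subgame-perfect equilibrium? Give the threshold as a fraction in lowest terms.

Under grim trigger the critical discount factor is (T−C)/(T−P) with T = 11, C = 5, P = 2.
δ* = (11−5)/(11−2) = 6/9 = 2/3.

2/3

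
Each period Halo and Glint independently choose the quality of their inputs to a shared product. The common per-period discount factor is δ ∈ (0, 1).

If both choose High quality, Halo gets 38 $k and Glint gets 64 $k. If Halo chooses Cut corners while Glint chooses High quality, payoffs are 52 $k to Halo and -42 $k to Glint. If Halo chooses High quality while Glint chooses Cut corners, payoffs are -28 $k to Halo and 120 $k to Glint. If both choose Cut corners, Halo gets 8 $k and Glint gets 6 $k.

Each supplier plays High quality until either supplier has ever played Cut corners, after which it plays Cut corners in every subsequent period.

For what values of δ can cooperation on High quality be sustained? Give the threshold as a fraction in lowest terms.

28/57

For Halo: deviation gain 52−38 = 14, per-period punishment loss 38−8 = 30. IC gives δ ≥ 14/44 = 7/22.
For Glint: gain 56, loss 58 per period, so δ ≥ 56/114 = 28/57.
The tighter constraint is Glint's, so cooperation needs δ ≥ 28/57.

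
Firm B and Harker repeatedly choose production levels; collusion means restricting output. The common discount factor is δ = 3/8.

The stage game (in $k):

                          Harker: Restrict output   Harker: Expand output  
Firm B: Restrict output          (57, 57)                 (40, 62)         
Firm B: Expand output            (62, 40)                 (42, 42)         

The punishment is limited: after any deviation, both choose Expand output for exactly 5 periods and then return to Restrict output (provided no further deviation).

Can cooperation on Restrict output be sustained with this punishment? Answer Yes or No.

A one-shot deviation gives 62 now, then 42 for 5 periods, then back to 57.
Gain from deviating: (62−57) today; loss: (57−42) in each of the next 5 periods.
No-deviation condition: (57−42)(δ+…+δ^5) ≥ 62−57, i.e. δ+…+δ^5 ≥ 1/3.
At δ = 3/8: δ+…+δ^5 = 0.5956 ≥ 0.3333.
So cooperation is sustainable.

Yes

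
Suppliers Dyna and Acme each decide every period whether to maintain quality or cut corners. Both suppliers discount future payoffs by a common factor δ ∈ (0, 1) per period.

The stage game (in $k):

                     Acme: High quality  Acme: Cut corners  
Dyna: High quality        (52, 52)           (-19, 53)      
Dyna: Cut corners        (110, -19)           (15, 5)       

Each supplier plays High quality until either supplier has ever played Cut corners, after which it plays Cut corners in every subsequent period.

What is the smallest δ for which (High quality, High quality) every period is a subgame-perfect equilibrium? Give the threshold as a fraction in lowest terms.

Dyna's threshold: (110−52)/(110−15) = 58/95.
Acme's threshold: (53−52)/(53−5) = 1/48.
58/95 > 1/48, so Dyna binds and δ* = 58/95.

58/95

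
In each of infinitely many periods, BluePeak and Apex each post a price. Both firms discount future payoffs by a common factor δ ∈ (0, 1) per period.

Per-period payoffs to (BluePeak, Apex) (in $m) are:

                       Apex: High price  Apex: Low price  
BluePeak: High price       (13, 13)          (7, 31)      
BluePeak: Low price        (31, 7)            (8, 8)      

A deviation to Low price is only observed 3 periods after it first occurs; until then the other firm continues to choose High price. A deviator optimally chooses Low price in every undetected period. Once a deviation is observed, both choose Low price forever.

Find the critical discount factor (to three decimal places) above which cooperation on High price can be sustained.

0.922

Deviating for the 3 undetected periods gains 31−13 = 18 per period over cooperation, then loses 13−8 = 5 per period forever once punishment starts.
Gain: 18(1 + δ + … + δ^2); loss: 5·δ^3/(1−δ).
No profitable deviation ⇔ 18(1−δ^3) ≤ 5·δ^3, i.e. δ^3 ≥ 18/(18+5) = 18/23.
Hence δ ≥ (18/23)^(1/3) ≈ 0.922.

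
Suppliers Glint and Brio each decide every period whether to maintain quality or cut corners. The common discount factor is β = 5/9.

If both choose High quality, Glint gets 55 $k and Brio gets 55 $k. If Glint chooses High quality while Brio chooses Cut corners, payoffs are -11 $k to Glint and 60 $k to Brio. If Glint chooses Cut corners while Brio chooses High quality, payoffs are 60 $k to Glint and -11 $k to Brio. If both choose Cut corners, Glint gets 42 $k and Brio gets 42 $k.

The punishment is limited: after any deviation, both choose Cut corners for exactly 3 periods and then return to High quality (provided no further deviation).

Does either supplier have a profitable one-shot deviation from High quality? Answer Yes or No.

IC: β+…+β^3 ≥ (60−55)/(55−42) = 5/13.
At β = 5/9: partial sum = 1.0357 ≥ 0.3846. Cooperation sustainable.

No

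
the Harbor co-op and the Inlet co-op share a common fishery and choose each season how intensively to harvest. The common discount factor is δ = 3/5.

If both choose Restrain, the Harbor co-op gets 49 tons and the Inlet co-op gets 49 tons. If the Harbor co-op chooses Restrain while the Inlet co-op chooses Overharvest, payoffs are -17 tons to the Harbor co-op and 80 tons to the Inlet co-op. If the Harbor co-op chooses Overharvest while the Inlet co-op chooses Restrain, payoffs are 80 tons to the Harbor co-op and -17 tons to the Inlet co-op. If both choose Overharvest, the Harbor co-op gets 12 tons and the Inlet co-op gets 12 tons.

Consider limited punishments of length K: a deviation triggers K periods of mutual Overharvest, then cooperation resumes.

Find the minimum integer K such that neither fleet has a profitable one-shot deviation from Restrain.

2

IC: δ(1−δ^K)/(1−δ) ≥ (80−49)/(49−12) = 31/37.
With δ = 3/5: need 1 − δ^K ≥ 31/37·(1−3/5)/(3/5), i.e. δ^K ≤ 0.4414.
Since (3/5)^1 = 0.6000 and (3/5)^2 = 0.3600, the smallest such K is 2.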